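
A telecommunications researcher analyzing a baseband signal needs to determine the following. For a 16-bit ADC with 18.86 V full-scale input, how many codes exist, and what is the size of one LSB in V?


Step 1 — number of quantization levels:
L = 2^N = 2^16 = 65536

Step 2 — LSB step size:
delta = Vfs / L
      = 18.86 / 65536
      = 0.00028778 V

Levels = 65536; step size = 0.00028778 V


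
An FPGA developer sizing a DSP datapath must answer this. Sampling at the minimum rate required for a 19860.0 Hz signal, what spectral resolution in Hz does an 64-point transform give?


Step 1 — Nyquist sampling rate:
fs = 2 * fmax = 2 * 19860.0 = 39720.0 Hz

Step 2 — DFT bin spacing:
df = fs / N = 39720.0 / 64 = 620.625 Hz

620.625 Hz


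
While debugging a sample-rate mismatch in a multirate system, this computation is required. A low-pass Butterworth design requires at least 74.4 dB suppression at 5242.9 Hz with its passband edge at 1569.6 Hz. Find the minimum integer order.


Butterworth filter order formula:
n = log10(10^(A/10) - 1) / (2 * log10(f_stop/f_pass))
10^(74.4/10) - 1 = 27542286.0334
f_stop/f_pass = 5242.9 / 1569.6 = 3.3403
n = 7.1022 -> ceil = 8

8


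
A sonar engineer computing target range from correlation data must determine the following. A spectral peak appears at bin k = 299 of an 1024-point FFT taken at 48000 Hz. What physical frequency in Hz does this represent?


Frequency of DFT bin k:
f_k = k * fs / N
    = 299 * 48000 / 1024
    = 14352000 / 1024
    = 14015.625 Hz

14015.625 Hz


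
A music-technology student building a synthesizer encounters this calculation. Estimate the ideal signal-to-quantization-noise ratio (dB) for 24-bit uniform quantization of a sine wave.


Theoretical SNR for a full-scale sinusoid:
SNR = 6.02 * N + 1.76
    = 6.02 * 24 + 1.76
    = 144.48 + 1.76
    = 146.24 dB

146.24 dB


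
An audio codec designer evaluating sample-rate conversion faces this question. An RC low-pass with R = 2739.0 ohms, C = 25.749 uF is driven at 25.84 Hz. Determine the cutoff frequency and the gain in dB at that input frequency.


Step 1 — cutoff frequency:
fc = 1 / (2*pi*R*C)
C = 25.749 uF = 2.5749e-05 F
fc = 1 / (2*pi*2739.0*2.5749e-05)
   = 2.25667 Hz

Step 2 — magnitude at f = 25.84 Hz:
|H(f)| = 1 / sqrt(1 + (f/fc)^2)
f/fc = 25.84 / 2.25667 = 11.4505
|H| = 1 / sqrt(1 + 131.11395) = 0.0870013
|H|_dB = 20*log10(0.0870013) = -21.21 dB

fc = 2.25667 Hz; |H(25.84 Hz)| = -21.21 dB


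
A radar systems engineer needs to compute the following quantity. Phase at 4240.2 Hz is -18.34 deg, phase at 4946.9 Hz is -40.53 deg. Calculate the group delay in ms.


Group delay from phase difference:
tau = -d(phi)/d(omega)
d(phi) = -22.19 deg = -0.387289 rad
d(omega) = 2*pi*(4946.9 - 4240.2) = 4440.3271 rad/s
tau = -(-0.387289) / 4440.3271
    = 0.0872 ms

0.0872 ms


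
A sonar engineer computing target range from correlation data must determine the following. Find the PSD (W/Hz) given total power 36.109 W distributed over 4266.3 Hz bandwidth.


Power spectral density:
PSD = P / BW
    = 36.109 / 4266.3
    = 0.00846377 W/Hz

0.00846377 W/Hz


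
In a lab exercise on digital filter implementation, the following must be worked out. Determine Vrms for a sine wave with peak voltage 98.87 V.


RMS voltage for a sinusoidal waveform:
V_rms = V_peak / sqrt(2)
      = 98.87 / 1.414214
      = 69.912 V

69.912 V


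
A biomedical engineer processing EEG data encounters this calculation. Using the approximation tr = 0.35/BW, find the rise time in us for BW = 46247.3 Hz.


Rise time from bandwidth relationship:
tr = 0.35 / BW
   = 0.35 / 46247.3
   = 7.568009376e-06 s
   = 7.568 us

7.568 us


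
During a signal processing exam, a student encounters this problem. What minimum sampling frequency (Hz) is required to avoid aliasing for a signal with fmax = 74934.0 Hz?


The Nyquist rate is twice the maximum frequency component.
fs_min = 2 * fmax
      = 2 * 74934.0
      = 149868.0 Hz

149868.0


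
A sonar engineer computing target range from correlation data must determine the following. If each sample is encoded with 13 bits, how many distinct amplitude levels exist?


Number of quantization levels = 2^N
= 2^13
= 8192

8192


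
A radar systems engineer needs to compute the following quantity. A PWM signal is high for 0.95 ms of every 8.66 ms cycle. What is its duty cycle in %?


Duty cycle as a percentage:
DC = (t_on / T) * 100
   = (0.95 / 8.66) * 100
   = 0.1097 * 100
   = 10.97 %

10.97 %


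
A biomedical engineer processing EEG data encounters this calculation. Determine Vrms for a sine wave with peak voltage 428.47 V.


RMS voltage for a sinusoidal waveform:
V_rms = V_peak / sqrt(2)
      = 428.47 / 1.414214
      = 302.974 V

302.974 V


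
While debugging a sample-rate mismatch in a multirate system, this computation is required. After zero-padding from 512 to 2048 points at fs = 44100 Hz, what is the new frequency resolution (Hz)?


Frequency resolution after zero-padding:
N_padded = 512 * 4 = 2048
df = fs / N_padded
   = 44100 / 2048
   = 21.5332 Hz

21.5332 Hz


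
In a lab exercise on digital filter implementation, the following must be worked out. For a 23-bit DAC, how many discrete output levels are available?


Number of quantization levels = 2^N
= 2^23
= 8388608

8388608


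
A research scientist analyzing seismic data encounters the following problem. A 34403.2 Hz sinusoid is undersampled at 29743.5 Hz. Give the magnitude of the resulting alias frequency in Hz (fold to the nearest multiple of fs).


Compute the nearest integer multiple of fs to the signal:
n = round(34403.2 / 29743.5) = 1
f_alias = |34403.2 - 1 * 29743.5|
        = |34403.2 - 29743.5|
        = 4659.7 Hz

4659.7


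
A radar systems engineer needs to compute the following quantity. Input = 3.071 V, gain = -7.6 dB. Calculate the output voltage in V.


Output voltage from dB gain:
V_out = V_in * 10^(gain_dB / 20)
      = 3.071 * 10^(-7.6 / 20)
      = 3.071 * 0.416869
      = 1.2802 V

1.2802 V


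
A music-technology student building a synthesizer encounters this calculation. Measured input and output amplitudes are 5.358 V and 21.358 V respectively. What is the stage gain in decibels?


Voltage gain in dB:
G = 20 * log10(Vout / Vin)
  = 20 * log10(21.358 / 5.358)
  = 20 * log10(3.986189)
  = 20 * 0.600558
  = 12.01 dB

12.01 dB


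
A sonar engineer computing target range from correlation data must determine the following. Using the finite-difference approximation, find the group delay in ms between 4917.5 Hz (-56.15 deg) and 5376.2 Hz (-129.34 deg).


Group delay from phase difference:
tau = -d(phi)/d(omega)
d(phi) = -73.19 deg = -1.277406 rad
d(omega) = 2*pi*(5376.2 - 4917.5) = 2882.0971 rad/s
tau = -(-1.277406) / 2882.0971
    = 0.4432 ms

0.4432 ms


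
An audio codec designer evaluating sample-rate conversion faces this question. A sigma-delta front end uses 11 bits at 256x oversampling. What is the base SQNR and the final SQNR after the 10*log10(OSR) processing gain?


Step 1 — baseline SQNR at Nyquist:
SQNR_base = 6.02*N + 1.76
          = 6.02*11 + 1.76
          = 67.98 dB

Step 2 — oversampling processing gain:
G = 10*log10(OSR) = 10*log10(256) = 24.08 dB

Step 3 — total:
SQNR_total = 67.98 + 24.08 = 92.06 dB

Base SQNR = 67.98 dB; oversampled SQNR = 92.06 dB


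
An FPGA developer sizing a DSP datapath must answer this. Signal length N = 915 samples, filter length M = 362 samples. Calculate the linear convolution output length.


Linear convolution output length:
L = N + M - 1
  = 915 + 362 - 1
  = 1276 samples

1276


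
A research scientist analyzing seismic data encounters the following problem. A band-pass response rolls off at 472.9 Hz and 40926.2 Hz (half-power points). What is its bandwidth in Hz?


Bandwidth is the difference of -3dB frequencies:
BW = f_high - f_low
   = 40926.2 - 472.9
   = 40453.3 Hz

40453.3 Hz


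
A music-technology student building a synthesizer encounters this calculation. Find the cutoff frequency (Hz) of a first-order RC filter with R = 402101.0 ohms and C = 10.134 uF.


Cutoff frequency of a first-order RC filter:
fc = 1 / (2 * pi * R * C)
C = 10.134 uF = 1.0134e-05 F
fc = 1 / (2 * pi * 402101.0 * 1.0134e-05)
   = 1 / 25.603298614779
   = 0.039057 Hz

0.039057 Hz


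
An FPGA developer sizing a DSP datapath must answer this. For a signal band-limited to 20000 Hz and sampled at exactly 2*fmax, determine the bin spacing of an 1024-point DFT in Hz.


Step 1 — Nyquist sampling rate:
fs = 2 * fmax = 2 * 20000 = 40000 Hz

Step 2 — DFT bin spacing:
df = fs / N = 40000 / 1024 = 39.0625 Hz

39.0625 Hz


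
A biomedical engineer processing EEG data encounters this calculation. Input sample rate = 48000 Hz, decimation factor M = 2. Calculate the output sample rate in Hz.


Decimation reduces the sample rate:
fs_out = fs_in / M
       = 48000 / 2
       = 24000.0 Hz

24000.0 Hz


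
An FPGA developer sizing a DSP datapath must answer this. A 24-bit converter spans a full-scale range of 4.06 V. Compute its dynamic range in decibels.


Dynamic range from full-scale to LSB:
V_min = V_max / 2^bits = 4.06 / 2^24
DR = 20 * log10(V_max / V_min)
   = 20 * log10(2^24)
   = 20 * 24 * log10(2)
   = 144.49 dB

144.49 dB


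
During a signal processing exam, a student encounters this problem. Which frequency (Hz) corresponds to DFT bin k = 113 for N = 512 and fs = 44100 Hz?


Frequency of DFT bin k:
f_k = k * fs / N
    = 113 * 44100 / 512
    = 4983300 / 512
    = 9733.008 Hz

9733.008 Hz


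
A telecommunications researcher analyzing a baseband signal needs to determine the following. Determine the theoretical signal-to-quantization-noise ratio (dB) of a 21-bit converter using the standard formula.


Theoretical SNR for a full-scale sinusoid:
SNR = 6.02 * N + 1.76
    = 6.02 * 21 + 1.76
    = 126.42 + 1.76
    = 128.18 dB

128.18 dB


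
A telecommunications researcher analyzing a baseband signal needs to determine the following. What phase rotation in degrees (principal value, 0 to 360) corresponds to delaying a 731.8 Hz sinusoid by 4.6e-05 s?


Phase shift from frequency and time delay:
phi = 360 * f * t_delay
    = 360 * 731.8 * 4.6e-05
    = 12.12 degrees
    mod 360 = 12.12 degrees

12.12 degrees


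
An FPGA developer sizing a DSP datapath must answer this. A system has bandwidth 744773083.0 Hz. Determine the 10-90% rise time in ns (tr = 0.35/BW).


Rise time from bandwidth relationship:
tr = 0.35 / BW
   = 0.35 / 744773083.0
   = 4.699417957e-10 s
   = 0.4699 ns

0.4699 ns


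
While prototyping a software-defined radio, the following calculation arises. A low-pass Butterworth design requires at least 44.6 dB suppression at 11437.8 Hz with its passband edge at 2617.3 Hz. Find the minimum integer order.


Butterworth filter order formula:
n = log10(10^(A/10) - 1) / (2 * log10(f_stop/f_pass))
10^(44.6/10) - 1 = 28839.315
f_stop/f_pass = 11437.8 / 2617.3 = 4.3701
n = 3.4817 -> ceil = 4

4


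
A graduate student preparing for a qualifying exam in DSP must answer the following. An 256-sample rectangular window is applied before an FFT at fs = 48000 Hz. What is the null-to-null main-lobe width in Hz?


Main lobe width for a rectangular window:
Width = 2 * fs / N
      = 2 * 48000 / 256
      = 96000 / 256
      = 375.0 Hz

375.0 Hz


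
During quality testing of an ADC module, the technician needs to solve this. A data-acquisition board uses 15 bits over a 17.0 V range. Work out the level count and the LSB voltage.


Step 1 — number of quantization levels:
L = 2^N = 2^15 = 32768

Step 2 — LSB step size:
delta = Vfs / L
      = 17.0 / 32768
      = 0.0005188 V

Levels = 32768; step size = 0.0005188 V


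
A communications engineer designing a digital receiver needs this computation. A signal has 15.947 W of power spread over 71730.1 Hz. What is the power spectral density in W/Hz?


Power spectral density:
PSD = P / BW
    = 15.947 / 71730.1
    = 0.00022232 W/Hz

0.00022232 W/Hz


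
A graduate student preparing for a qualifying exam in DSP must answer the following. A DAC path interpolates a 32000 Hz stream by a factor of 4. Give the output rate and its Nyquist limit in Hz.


Step 1 — output sample rate after interpolation by L:
fs_out = L * fs_in = 4 * 32000 = 128000 Hz

Step 2 — Nyquist frequency of the output stream:
f_Nyq = fs_out / 2 = 128000 / 2 = 64000.0 Hz

fs_out = 128000 Hz; f_Nyquist = 64000.0 Hz


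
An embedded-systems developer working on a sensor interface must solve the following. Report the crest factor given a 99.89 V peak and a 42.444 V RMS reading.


Crest factor is the ratio of peak to RMS:
CF = V_peak / V_rms
   = 99.89 / 42.444
   = 2.3535

2.3535


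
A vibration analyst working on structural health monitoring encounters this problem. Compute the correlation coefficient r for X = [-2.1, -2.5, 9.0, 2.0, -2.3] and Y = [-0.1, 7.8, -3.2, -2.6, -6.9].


Pearson correlation coefficient (population):
r = cov(X,Y) / (std(X) * std(Y))
Mean X = 0.82, Mean Y = -1.0
Cov(X,Y) = -6.664
Std(X) = 4.417873, Std(Y) = 4.90836
r = -0.3073

-0.3073


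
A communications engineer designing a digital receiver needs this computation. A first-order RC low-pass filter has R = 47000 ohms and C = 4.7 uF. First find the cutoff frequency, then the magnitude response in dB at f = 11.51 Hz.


Step 1 — cutoff frequency:
fc = 1 / (2*pi*R*C)
C = 4.7 uF = 4.7e-06 F
fc = 1 / (2*pi*47000*4.7e-06)
   = 0.720484 Hz

Step 2 — magnitude at f = 11.51 Hz:
|H(f)| = 1 / sqrt(1 + (f/fc)^2)
f/fc = 11.51 / 0.720484 = 15.975372
|H| = 1 / sqrt(1 + 255.212511) = 0.0624741
|H|_dB = 20*log10(0.0624741) = -24.09 dB

fc = 0.720484 Hz; |H(11.51 Hz)| = -24.09 dB


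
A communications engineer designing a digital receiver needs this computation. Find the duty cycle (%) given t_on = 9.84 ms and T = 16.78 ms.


Duty cycle as a percentage:
DC = (t_on / T) * 100
   = (9.84 / 16.78) * 100
   = 0.586412 * 100
   = 58.64 %

58.64 %


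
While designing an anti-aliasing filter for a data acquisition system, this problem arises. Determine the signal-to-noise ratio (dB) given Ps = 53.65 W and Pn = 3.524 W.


SNR in decibels:
SNR = 10 * log10(Ps / Pn)
    = 10 * log10(53.65 / 3.524)
    = 10 * log10(15.2242)
    = 10 * 1.1825
    = 11.83 dB

11.83 dB


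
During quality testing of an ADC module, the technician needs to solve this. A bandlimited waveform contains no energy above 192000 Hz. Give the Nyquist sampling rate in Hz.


The Nyquist rate is twice the maximum frequency component.
fs_min = 2 * fmax
      = 2 * 192000
      = 384000 Hz

384000


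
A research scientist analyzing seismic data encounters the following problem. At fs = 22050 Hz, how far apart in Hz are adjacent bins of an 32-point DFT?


DFT frequency resolution:
df = fs / N
   = 22050 / 32
   = 689.0625 Hz

689.0625 Hz


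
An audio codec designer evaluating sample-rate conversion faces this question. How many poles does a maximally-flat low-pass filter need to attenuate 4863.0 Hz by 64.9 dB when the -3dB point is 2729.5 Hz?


Butterworth filter order formula:
n = log10(10^(A/10) - 1) / (2 * log10(f_stop/f_pass))
10^(64.9/10) - 1 = 3090294.4325
f_stop/f_pass = 4863.0 / 2729.5 = 1.7816
n = 12.9375 -> ceil = 13

13


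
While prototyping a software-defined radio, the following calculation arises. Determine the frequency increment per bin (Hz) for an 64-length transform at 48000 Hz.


DFT frequency resolution:
df = fs / N
   = 48000 / 64
   = 750.0 Hz

750.0 Hz


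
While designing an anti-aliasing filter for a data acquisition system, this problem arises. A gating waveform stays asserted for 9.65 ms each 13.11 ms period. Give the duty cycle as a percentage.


Duty cycle as a percentage:
DC = (t_on / T) * 100
   = (9.65 / 13.11) * 100
   = 0.736079 * 100
   = 73.61 %

73.61 %


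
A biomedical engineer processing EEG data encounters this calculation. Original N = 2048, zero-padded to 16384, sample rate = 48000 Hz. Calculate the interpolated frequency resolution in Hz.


Frequency resolution after zero-padding:
N_padded = 2048 * 8 = 16384
df = fs / N_padded
   = 48000 / 16384
   = 2.9297 Hz

2.9297 Hz


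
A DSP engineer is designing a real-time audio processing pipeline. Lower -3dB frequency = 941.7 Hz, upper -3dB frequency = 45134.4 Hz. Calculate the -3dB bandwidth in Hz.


Bandwidth is the difference of -3dB frequencies:
BW = f_high - f_low
   = 45134.4 - 941.7
   = 44192.7 Hz

44192.7 Hz


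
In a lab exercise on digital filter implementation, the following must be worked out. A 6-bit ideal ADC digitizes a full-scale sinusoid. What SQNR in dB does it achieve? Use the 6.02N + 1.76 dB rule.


Theoretical SNR for a full-scale sinusoid:
SNR = 6.02 * N + 1.76
    = 6.02 * 6 + 1.76
    = 36.12 + 1.76
    = 37.88 dB

37.88 dB


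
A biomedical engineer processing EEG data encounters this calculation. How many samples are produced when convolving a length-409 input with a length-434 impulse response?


Linear convolution output length:
L = N + M - 1
  = 409 + 434 - 1
  = 842 samples

842


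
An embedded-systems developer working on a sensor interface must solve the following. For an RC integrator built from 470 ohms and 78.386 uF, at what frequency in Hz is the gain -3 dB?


Cutoff frequency of a first-order RC filter:
fc = 1 / (2 * pi * R * C)
C = 78.386 uF = 7.8386e-05 F
fc = 1 / (2 * pi * 470 * 7.8386e-05)
   = 1 / 0.23148146883963
   = 4.32 Hz

4.32 Hz


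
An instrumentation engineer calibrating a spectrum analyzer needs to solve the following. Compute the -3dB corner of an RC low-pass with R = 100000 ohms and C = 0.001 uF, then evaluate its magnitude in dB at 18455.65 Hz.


Step 1 — cutoff frequency:
fc = 1 / (2*pi*R*C)
C = 0.001 uF = 1e-09 F
fc = 1 / (2*pi*100000*1e-09)
   = 1591.549 Hz

Step 2 — magnitude at f = 18455.65 Hz:
|H(f)| = 1 / sqrt(1 + (f/fc)^2)
f/fc = 18455.65 / 1591.549 = 11.59603
|H| = 1 / sqrt(1 + 134.467912) = 0.0859175
|H|_dB = 20*log10(0.0859175) = -21.32 dB

fc = 1591.549 Hz; |H(18455.65 Hz)| = -21.32 dB


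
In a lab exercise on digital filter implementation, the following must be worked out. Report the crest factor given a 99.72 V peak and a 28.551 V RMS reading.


Crest factor is the ratio of peak to RMS:
CF = V_peak / V_rms
   = 99.72 / 28.551
   = 3.4927

3.4927


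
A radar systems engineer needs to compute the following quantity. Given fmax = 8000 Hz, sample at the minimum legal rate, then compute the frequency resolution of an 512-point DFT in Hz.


Step 1 — Nyquist sampling rate:
fs = 2 * fmax = 2 * 8000 = 16000 Hz

Step 2 — DFT bin spacing:
df = fs / N = 16000 / 512 = 31.25 Hz

31.25 Hz


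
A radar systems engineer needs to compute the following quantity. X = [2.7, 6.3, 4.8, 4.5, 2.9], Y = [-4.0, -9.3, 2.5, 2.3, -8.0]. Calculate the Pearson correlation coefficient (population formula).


Pearson correlation coefficient (population):
r = cov(X,Y) / (std(X) * std(Y))
Mean X = 4.24, Mean Y = -3.3
Cov(X,Y) = -0.056
Std(X) = 1.326047, Std(Y) = 4.971519
r = -0.0085

-0.0085


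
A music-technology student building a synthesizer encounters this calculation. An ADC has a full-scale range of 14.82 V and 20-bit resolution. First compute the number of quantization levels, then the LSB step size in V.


Step 1 — number of quantization levels:
L = 2^N = 2^20 = 1048576

Step 2 — LSB step size:
delta = Vfs / L
      = 14.82 / 1048576
      = 1.413e-05 V

Levels = 1048576; step size = 1.413e-05 V


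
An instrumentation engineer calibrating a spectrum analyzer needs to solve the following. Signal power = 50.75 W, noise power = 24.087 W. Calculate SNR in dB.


SNR in decibels:
SNR = 10 * log10(Ps / Pn)
    = 10 * log10(50.75 / 24.087)
    = 10 * log10(2.1069)
    = 10 * 0.3237
    = 3.24 dB

3.24 dB


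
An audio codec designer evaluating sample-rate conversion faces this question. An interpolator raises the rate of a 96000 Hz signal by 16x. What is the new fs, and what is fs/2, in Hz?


Step 1 — output sample rate after interpolation by L:
fs_out = L * fs_in = 16 * 96000 = 1536000 Hz

Step 2 — Nyquist frequency of the output stream:
f_Nyq = fs_out / 2 = 1536000 / 2 = 768000.0 Hz

fs_out = 1536000 Hz; f_Nyquist = 768000.0 Hz


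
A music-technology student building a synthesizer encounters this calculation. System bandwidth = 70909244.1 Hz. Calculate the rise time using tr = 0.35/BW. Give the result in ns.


Rise time from bandwidth relationship:
tr = 0.35 / BW
   = 0.35 / 70909244.1
   = 4.935886772e-09 s
   = 4.9359 ns

4.9359 ns


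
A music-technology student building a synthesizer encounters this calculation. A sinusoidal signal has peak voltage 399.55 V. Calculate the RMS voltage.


RMS voltage for a sinusoidal waveform:
V_rms = V_peak / sqrt(2)
      = 399.55 / 1.414214
      = 282.525 V

282.525 V


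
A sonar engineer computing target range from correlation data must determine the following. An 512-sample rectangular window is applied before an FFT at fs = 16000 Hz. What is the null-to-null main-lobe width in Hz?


Main lobe width for a rectangular window:
Width = 2 * fs / N
      = 2 * 16000 / 512
      = 32000 / 512
      = 62.5 Hz

62.5 Hz


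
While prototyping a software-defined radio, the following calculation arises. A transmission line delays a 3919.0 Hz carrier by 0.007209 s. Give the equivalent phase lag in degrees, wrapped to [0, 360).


Phase shift from frequency and time delay:
phi = 360 * f * t_delay
    = 360 * 3919.0 * 0.007209
    = 10170.75 degrees
    mod 360 = 90.75 degrees

90.75 degrees


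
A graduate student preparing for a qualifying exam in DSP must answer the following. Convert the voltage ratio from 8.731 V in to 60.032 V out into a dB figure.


Voltage gain in dB:
G = 20 * log10(Vout / Vin)
  = 20 * log10(60.032 / 8.731)
  = 20 * log10(6.87573)
  = 20 * 0.837319
  = 16.75 dB

16.75 dB


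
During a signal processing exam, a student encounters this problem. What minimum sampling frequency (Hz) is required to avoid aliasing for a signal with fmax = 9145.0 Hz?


The Nyquist rate is twice the maximum frequency component.
fs_min = 2 * fmax
      = 2 * 9145.0
      = 18290.0 Hz

18290.0


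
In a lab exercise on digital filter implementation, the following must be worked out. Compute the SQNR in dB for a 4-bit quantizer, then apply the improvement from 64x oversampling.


Step 1 — baseline SQNR at Nyquist:
SQNR_base = 6.02*N + 1.76
          = 6.02*4 + 1.76
          = 25.84 dB

Step 2 — oversampling processing gain:
G = 10*log10(OSR) = 10*log10(64) = 18.06 dB

Step 3 — total:
SQNR_total = 25.84 + 18.06 = 43.9 dB

Base SQNR = 25.84 dB; oversampled SQNR = 43.9 dB


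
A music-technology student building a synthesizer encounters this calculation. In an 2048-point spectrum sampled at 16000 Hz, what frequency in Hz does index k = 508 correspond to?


Frequency of DFT bin k:
f_k = k * fs / N
    = 508 * 16000 / 2048
    = 8128000 / 2048
    = 3968.75 Hz

3968.75 Hz


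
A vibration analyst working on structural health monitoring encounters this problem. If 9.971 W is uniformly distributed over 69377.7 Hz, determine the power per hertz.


Power spectral density:
PSD = P / BW
    = 9.971 / 69377.7
    = 0.00014372 W/Hz

0.00014372 W/Hz


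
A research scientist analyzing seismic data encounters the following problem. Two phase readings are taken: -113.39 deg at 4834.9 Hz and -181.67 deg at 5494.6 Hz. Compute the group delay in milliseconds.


Group delay from phase difference:
tau = -d(phi)/d(omega)
d(phi) = -68.28 deg = -1.191711 rad
d(omega) = 2*pi*(5494.6 - 4834.9) = 4145.0173 rad/s
tau = -(-1.191711) / 4145.0173
    = 0.2875 ms

0.2875 ms


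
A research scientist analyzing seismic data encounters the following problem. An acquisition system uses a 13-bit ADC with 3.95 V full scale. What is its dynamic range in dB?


Dynamic range from full-scale to LSB:
V_min = V_max / 2^bits = 3.95 / 2^13
DR = 20 * log10(V_max / V_min)
   = 20 * log10(2^13)
   = 20 * 13 * log10(2)
   = 78.27 dB

78.27 dB


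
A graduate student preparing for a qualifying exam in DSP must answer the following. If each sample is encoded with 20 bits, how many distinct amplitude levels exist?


Number of quantization levels = 2^N
= 2^20
= 1048576

1048576


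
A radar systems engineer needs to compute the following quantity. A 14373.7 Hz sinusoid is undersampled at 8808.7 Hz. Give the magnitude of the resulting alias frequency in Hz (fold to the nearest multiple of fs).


Compute the nearest integer multiple of fs to the signal:
n = round(14373.7 / 8808.7) = 2
f_alias = |14373.7 - 2 * 8808.7|
        = |14373.7 - 17617.4|
        = 3243.7 Hz

3243.7


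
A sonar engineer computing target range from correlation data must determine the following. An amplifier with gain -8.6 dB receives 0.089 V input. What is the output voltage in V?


Output voltage from dB gain:
V_out = V_in * 10^(gain_dB / 20)
      = 0.089 * 10^(-8.6 / 20)
      = 0.089 * 0.371535
      = 0.0331 V

0.0331 V


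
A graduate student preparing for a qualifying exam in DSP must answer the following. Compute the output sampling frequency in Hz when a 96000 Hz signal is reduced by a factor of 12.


Decimation reduces the sample rate:
fs_out = fs_in / M
       = 96000 / 12
       = 8000.0 Hz

8000.0 Hz


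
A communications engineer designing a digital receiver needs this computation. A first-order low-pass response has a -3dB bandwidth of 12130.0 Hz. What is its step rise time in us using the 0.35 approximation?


Rise time from bandwidth relationship:
tr = 0.35 / BW
   = 0.35 / 12130.0
   = 2.885408079e-05 s
   = 28.8541 us

28.8541 us


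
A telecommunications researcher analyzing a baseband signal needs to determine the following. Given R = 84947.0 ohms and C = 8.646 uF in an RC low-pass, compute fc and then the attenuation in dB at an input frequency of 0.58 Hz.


Step 1 — cutoff frequency:
fc = 1 / (2*pi*R*C)
C = 8.646 uF = 8.646e-06 F
fc = 1 / (2*pi*84947.0*8.646e-06)
   = 0.216699 Hz

Step 2 — magnitude at f = 0.58 Hz:
|H(f)| = 1 / sqrt(1 + (f/fc)^2)
f/fc = 0.58 / 0.216699 = 2.676524
|H| = 1 / sqrt(1 + 7.163781) = 0.3499889
|H|_dB = 20*log10(0.3499889) = -9.12 dB

fc = 0.216699 Hz; |H(0.58 Hz)| = -9.12 dB


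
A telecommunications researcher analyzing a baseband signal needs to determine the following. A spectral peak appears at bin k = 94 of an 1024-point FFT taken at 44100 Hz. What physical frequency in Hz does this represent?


Frequency of DFT bin k:
f_k = k * fs / N
    = 94 * 44100 / 1024
    = 4145400 / 1024
    = 4048.242 Hz

4048.242 Hz


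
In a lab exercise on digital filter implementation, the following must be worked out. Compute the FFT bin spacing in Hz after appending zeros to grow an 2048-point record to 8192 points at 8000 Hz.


Frequency resolution after zero-padding:
N_padded = 2048 * 4 = 8192
df = fs / N_padded
   = 8000 / 8192
   = 0.9766 Hz

0.9766 Hz


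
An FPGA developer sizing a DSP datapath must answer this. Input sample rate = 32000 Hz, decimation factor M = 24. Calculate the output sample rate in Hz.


Decimation reduces the sample rate:
fs_out = fs_in / M
       = 32000 / 24
       = 1333.3333 Hz

1333.3333 Hz


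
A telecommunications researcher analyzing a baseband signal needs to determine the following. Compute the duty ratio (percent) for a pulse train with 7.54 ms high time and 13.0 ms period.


Duty cycle as a percentage:
DC = (t_on / T) * 100
   = (7.54 / 13.0) * 100
   = 0.58 * 100
   = 58.0 %

58.0 %


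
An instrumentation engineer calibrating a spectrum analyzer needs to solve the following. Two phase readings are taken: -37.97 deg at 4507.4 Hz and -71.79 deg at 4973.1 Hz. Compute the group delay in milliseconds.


Group delay from phase difference:
tau = -d(phi)/d(omega)
d(phi) = -33.82 deg = -0.59027 rad
d(omega) = 2*pi*(4973.1 - 4507.4) = 2926.0794 rad/s
tau = -(-0.59027) / 2926.0794
    = 0.2017 ms

0.2017 ms


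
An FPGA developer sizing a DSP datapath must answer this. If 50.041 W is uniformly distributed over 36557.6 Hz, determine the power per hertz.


Power spectral density:
PSD = P / BW
    = 50.041 / 36557.6
    = 0.00136883 W/Hz

0.00136883 W/Hz


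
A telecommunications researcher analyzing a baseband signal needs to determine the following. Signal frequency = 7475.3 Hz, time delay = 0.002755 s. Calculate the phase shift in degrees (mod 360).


Phase shift from frequency and time delay:
phi = 360 * f * t_delay
    = 360 * 7475.3 * 0.002755
    = 7414.0 degrees
    mod 360 = 214.0 degrees

214.0 degrees


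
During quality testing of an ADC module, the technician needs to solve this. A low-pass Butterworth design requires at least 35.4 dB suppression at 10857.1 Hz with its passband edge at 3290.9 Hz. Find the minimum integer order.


Butterworth filter order formula:
n = log10(10^(A/10) - 1) / (2 * log10(f_stop/f_pass))
10^(35.4/10) - 1 = 3466.3685
f_stop/f_pass = 10857.1 / 3290.9 = 3.2991
n = 3.4142 -> ceil = 4

4


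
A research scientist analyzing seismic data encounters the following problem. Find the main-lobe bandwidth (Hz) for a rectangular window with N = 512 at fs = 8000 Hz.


Main lobe width for a rectangular window:
Width = 2 * fs / N
      = 2 * 8000 / 512
      = 16000 / 512
      = 31.25 Hz

31.25 Hz


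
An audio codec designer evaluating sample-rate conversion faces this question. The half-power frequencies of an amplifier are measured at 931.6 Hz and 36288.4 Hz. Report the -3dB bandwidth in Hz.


Bandwidth is the difference of -3dB frequencies:
BW = f_high - f_low
   = 36288.4 - 931.6
   = 35356.8 Hz

35356.8 Hz


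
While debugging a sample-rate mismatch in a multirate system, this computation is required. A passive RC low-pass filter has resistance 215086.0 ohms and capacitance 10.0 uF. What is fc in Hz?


Cutoff frequency of a first-order RC filter:
fc = 1 / (2 * pi * R * C)
C = 10.0 uF = 1e-05 F
fc = 1 / (2 * pi * 215086.0 * 1e-05)
   = 1 / 13.5142519498
   = 0.073996 Hz

0.073996 Hz


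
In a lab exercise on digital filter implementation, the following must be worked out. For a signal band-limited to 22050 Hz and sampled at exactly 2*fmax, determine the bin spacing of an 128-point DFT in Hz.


Step 1 — Nyquist sampling rate:
fs = 2 * fmax = 2 * 22050 = 44100 Hz

Step 2 — DFT bin spacing:
df = fs / N = 44100 / 128 = 344.5312 Hz

344.5312 Hz


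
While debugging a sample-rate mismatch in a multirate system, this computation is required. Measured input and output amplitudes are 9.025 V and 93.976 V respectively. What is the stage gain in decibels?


Voltage gain in dB:
G = 20 * log10(Vout / Vin)
  = 20 * log10(93.976 / 9.025)
  = 20 * log10(10.412853)
  = 20 * 1.01757
  = 20.35 dB

20.35 dB


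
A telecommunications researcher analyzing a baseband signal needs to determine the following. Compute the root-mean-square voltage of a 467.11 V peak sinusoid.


RMS voltage for a sinusoidal waveform:
V_rms = V_peak / sqrt(2)
      = 467.11 / 1.414214
      = 330.297 V

330.297 V


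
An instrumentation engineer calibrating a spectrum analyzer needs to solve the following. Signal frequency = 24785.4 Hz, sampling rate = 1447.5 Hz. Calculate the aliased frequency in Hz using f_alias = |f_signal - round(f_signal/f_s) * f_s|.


Compute the nearest integer multiple of fs to the signal:
n = round(24785.4 / 1447.5) = 17
f_alias = |24785.4 - 17 * 1447.5|
        = |24785.4 - 24607.5|
        = 177.9 Hz

177.9


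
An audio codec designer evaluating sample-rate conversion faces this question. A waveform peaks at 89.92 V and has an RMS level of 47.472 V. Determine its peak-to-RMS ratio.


Crest factor is the ratio of peak to RMS:
CF = V_peak / V_rms
   = 89.92 / 47.472
   = 1.8942

1.8942


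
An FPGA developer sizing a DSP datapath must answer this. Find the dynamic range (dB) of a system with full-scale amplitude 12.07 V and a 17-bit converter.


Dynamic range from full-scale to LSB:
V_min = V_max / 2^bits = 12.07 / 2^17
DR = 20 * log10(V_max / V_min)
   = 20 * log10(2^17)
   = 20 * 17 * log10(2)
   = 102.35 dB

102.35 dB


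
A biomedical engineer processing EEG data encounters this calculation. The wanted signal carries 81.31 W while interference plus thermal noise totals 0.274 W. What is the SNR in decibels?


SNR in decibels:
SNR = 10 * log10(Ps / Pn)
    = 10 * log10(81.31 / 0.274)
    = 10 * log10(296.7518)
    = 10 * 2.4724
    = 24.72 dB

24.72 dB


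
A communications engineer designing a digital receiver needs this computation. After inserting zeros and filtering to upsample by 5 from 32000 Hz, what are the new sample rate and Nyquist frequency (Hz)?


Step 1 — output sample rate after interpolation by L:
fs_out = L * fs_in = 5 * 32000 = 160000 Hz

Step 2 — Nyquist frequency of the output stream:
f_Nyq = fs_out / 2 = 160000 / 2 = 80000.0 Hz

fs_out = 160000 Hz; f_Nyquist = 80000.0 Hz


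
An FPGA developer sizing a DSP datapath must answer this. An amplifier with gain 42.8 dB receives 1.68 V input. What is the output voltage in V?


Output voltage from dB gain:
V_out = V_in * 10^(gain_dB / 20)
      = 1.68 * 10^(42.8 / 20)
      = 1.68 * 138.038426
      = 231.9046 V

231.9046 V


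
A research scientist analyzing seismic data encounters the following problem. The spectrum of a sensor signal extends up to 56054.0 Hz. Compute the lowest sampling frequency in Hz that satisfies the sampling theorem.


The Nyquist rate is twice the maximum frequency component.
fs_min = 2 * fmax
      = 2 * 56054.0
      = 112108.0 Hz

112108.0


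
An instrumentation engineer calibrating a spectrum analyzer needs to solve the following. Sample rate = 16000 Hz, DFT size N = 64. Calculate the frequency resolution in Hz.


DFT frequency resolution:
df = fs / N
   = 16000 / 64
   = 250.0 Hz

250.0 Hz


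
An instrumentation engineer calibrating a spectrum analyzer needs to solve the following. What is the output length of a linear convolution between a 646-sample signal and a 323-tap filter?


Linear convolution output length:
L = N + M - 1
  = 646 + 323 - 1
  = 968 samples

968


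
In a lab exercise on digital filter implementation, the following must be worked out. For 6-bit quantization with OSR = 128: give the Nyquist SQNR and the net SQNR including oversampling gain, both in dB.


Step 1 — baseline SQNR at Nyquist:
SQNR_base = 6.02*N + 1.76
          = 6.02*6 + 1.76
          = 37.88 dB

Step 2 — oversampling processing gain:
G = 10*log10(OSR) = 10*log10(128) = 21.07 dB

Step 3 — total:
SQNR_total = 37.88 + 21.07 = 58.95 dB

Base SQNR = 37.88 dB; oversampled SQNR = 58.95 dB


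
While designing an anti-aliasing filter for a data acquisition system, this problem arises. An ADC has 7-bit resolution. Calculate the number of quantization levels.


Number of quantization levels = 2^N
= 2^7
= 128

128


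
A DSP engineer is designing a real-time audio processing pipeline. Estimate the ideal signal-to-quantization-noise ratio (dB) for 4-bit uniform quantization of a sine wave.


Theoretical SNR for a full-scale sinusoid:
SNR = 6.02 * N + 1.76
    = 6.02 * 4 + 1.76
    = 24.08 + 1.76
    = 25.84 dB

25.84 dB


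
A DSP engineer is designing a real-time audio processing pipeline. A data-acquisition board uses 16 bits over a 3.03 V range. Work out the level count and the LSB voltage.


Step 1 — number of quantization levels:
L = 2^N = 2^16 = 65536

Step 2 — LSB step size:
delta = Vfs / L
      = 3.03 / 65536
      = 4.623e-05 V

Levels = 65536; step size = 4.623e-05 V


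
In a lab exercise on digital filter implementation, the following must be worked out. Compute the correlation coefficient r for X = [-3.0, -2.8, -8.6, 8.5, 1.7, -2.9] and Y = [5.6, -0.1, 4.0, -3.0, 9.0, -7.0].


Pearson correlation coefficient (population):
r = cov(X,Y) / (std(X) * std(Y))
Mean X = -1.1833, Mean Y = 1.4167
Cov(X,Y) = -5.126944
Std(X) = 5.259093, Std(Y) = 5.390243
r = -0.1809

-0.1809


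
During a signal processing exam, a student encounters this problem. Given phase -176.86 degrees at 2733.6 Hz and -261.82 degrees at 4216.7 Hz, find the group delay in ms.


Group delay from phase difference:
tau = -d(phi)/d(omega)
d(phi) = -84.96 deg = -1.482832 rad
d(omega) = 2*pi*(4216.7 - 2733.6) = 9318.5921 rad/s
tau = -(-1.482832) / 9318.5921
    = 0.1591 ms

0.1591 ms


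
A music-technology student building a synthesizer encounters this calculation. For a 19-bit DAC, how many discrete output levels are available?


Number of quantization levels = 2^N
= 2^19
= 524288

524288


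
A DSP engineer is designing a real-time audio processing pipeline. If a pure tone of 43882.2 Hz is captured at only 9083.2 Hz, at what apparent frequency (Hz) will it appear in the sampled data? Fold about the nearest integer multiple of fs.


Compute the nearest integer multiple of fs to the signal:
n = round(43882.2 / 9083.2) = 5
f_alias = |43882.2 - 5 * 9083.2|
        = |43882.2 - 45416.0|
        = 1533.8 Hz

1533.8


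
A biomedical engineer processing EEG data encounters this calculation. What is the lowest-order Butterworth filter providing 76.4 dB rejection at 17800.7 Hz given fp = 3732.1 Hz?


Butterworth filter order formula:
n = log10(10^(A/10) - 1) / (2 * log10(f_stop/f_pass))
10^(76.4/10) - 1 = 43651582.224
f_stop/f_pass = 17800.7 / 3732.1 = 4.7696
n = 5.6302 -> ceil = 6

6


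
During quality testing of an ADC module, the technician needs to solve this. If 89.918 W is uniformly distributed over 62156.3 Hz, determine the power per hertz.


Power spectral density:
PSD = P / BW
    = 89.918 / 62156.3
    = 0.00144664 W/Hz

0.00144664 W/Hz


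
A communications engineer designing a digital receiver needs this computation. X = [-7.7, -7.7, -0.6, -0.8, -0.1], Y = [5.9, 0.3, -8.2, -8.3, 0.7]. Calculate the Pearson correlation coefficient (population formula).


Pearson correlation coefficient (population):
r = cov(X,Y) / (std(X) * std(Y))
Mean X = -3.38, Mean Y = -1.92
Cov(X,Y) = -13.7396
Std(X) = 3.534629, Std(Y) = 5.533317
r = -0.7025

-0.7025


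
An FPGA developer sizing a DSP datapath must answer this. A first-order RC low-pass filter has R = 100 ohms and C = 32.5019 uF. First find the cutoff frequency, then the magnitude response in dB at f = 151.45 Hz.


Step 1 — cutoff frequency:
fc = 1 / (2*pi*R*C)
C = 32.5019 uF = 3.25019e-05 F
fc = 1 / (2*pi*100*3.25019e-05)
   = 48.9679 Hz

Step 2 — magnitude at f = 151.45 Hz:
|H(f)| = 1 / sqrt(1 + (f/fc)^2)
f/fc = 151.45 / 48.9679 = 3.092842
|H| = 1 / sqrt(1 + 9.565672) = 0.3076461
|H|_dB = 20*log10(0.3076461) = -10.24 dB

fc = 48.9679 Hz; |H(151.45 Hz)| = -10.24 dB


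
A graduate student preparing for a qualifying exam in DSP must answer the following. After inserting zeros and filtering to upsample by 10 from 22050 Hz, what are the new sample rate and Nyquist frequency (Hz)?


Step 1 — output sample rate after interpolation by L:
fs_out = L * fs_in = 10 * 22050 = 220500 Hz

Step 2 — Nyquist frequency of the output stream:
f_Nyq = fs_out / 2 = 220500 / 2 = 110250.0 Hz

fs_out = 220500 Hz; f_Nyquist = 110250.0 Hz


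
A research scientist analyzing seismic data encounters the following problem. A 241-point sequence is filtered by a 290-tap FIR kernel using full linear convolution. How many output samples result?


Linear convolution output length:
L = N + M - 1
  = 241 + 290 - 1
  = 530 samples

530


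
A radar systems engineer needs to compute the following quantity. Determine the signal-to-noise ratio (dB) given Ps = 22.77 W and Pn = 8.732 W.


SNR in decibels:
SNR = 10 * log10(Ps / Pn)
    = 10 * log10(22.77 / 8.732)
    = 10 * log10(2.6077)
    = 10 * 0.4162
    = 4.16 dB

4.16 dB


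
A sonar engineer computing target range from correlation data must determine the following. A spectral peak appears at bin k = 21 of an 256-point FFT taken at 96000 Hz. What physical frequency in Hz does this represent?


Frequency of DFT bin k:
f_k = k * fs / N
    = 21 * 96000 / 256
    = 2016000 / 256
    = 7875.0 Hz

7875.0 Hz
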